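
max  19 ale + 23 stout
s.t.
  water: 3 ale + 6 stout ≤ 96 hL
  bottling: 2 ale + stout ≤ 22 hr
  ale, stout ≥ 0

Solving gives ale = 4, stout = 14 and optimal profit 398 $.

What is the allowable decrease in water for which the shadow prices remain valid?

63

Binding constraints: water, bottling. The basis is B = [[3,6],[2,1]] with det -9.
Per unit decrease in water, x* moves by d = (0.1111, -0.2222).
The basis stays optimal until stout reaches 0; allowable decrease = 63 hL.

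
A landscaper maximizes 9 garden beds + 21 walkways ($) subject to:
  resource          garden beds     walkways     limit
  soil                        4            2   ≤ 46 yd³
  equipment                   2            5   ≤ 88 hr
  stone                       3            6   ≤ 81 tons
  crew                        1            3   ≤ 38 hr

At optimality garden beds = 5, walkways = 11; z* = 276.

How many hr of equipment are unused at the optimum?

equipment used = 2·5 + 5·11 = 65; slack = 88 − 65 = 23.

23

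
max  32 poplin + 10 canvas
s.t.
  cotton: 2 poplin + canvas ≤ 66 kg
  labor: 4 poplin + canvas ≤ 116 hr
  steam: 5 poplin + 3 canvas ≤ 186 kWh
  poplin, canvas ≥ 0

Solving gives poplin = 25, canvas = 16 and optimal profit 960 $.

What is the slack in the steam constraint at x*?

13

steam used = 5·25 + 3·16 = 173; slack = 186 − 173 = 13.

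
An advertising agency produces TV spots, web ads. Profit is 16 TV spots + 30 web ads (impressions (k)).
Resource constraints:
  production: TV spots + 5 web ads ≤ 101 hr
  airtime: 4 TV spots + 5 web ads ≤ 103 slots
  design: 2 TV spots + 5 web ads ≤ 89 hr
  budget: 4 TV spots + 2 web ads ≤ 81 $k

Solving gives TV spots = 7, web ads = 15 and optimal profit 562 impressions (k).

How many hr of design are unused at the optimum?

0

design used = 2·7 + 5·15 = 89; slack = 89 − 89 = 0.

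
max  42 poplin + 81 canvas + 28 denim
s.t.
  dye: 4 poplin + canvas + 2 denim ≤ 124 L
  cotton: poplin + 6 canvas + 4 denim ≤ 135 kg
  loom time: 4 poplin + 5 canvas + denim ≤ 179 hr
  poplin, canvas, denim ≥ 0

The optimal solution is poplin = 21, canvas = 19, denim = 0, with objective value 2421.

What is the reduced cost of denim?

-5

Check each constraint at x*: dye 103/124 (slack 21); cotton 135/135 (tight); loom time 179/179 (tight).
By complementary slackness, y = 0 for the non-binding constraint.
Dual feasibility on the basic columns requires 1·y_cotton + 4·y_loom time = 42, 6·y_cotton + 5·y_loom time = 81.
→ y_cotton = 6 and y_loom time = 9.
Reduced cost of denim: c₃ − yᵀa₃ = 28 − (6·4 + 9·1) = 28 − 33 = -5.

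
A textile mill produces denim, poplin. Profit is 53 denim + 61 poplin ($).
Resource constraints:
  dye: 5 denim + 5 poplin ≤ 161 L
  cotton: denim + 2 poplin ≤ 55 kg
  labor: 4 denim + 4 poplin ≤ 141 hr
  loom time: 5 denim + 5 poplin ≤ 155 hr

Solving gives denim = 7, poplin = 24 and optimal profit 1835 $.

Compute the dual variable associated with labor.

At the optimum: dye uses 155 of 161 (slack = 6); cotton uses 55 of 55 (binding); labor uses 124 of 141 (slack = 17); loom time uses 155 of 155 (binding).
By complementary slackness, y = 0 for the non-binding constraints.
Dual feasibility on the basic columns requires 1·y_cotton + 5·y_loom time = 53, 2·y_cotton + 5·y_loom time = 61.
Solving: y_cotton = 8, y_loom time = 9.
Shadow price of labor = 0.

0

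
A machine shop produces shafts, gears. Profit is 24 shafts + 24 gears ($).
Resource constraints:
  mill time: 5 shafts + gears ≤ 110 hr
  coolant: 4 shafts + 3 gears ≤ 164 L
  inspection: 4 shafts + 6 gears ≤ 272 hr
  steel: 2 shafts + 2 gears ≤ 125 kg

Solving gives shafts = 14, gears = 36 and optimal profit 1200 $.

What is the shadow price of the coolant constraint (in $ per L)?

4

Binding: coolant and inspection. Non-binding: mill time (4 unused), steel (25 unused).
Slack constraints have shadow price 0 (complementary slackness).
From A_Bᵀ y = c: 4·y_coolant + 4·y_inspection = 24; 3·y_coolant + 6·y_inspection = 24.
Solving: y_coolant = 4, y_inspection = 2.
Shadow price of coolant = 4.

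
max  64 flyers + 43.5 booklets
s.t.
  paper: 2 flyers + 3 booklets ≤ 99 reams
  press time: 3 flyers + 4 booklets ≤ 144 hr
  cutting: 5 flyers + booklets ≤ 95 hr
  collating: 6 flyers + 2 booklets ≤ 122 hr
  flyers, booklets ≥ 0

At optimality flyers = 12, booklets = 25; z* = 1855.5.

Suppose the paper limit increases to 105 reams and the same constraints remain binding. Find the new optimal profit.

1912.5

Binding: paper and collating. Non-binding: press time (8 unused), cutting (10 unused).
By complementary slackness, y = 0 for the non-binding constraints.
The binding rows give the dual system: 2·y_paper + 6·y_collating = 64 and 3·y_paper + 2·y_collating = 43.5.
This yields shadow prices y_paper = 9.5, y_collating = 7.5.
Δz = y_paper·Δb = 9.5 × (6) = 57, so new z* = 1855.5 + 57 = 1912.5.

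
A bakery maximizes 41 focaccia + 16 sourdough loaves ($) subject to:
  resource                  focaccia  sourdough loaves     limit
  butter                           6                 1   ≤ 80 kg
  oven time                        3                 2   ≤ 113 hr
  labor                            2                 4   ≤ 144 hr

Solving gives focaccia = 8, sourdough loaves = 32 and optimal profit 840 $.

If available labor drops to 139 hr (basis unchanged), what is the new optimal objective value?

Binding: butter and labor. Non-binding: oven time (25 unused).
Slack constraints have shadow price 0 (complementary slackness).
The binding rows give the dual system: 6·y_butter + 2·y_labor = 41 and 1·y_butter + 4·y_labor = 16.
Solving: y_butter = 6, y_labor = 2.5.
Δz = y_labor·Δb = 2.5 × (-5) = -12.5, so new z* = 840 − 12.5 = 827.5.

827.5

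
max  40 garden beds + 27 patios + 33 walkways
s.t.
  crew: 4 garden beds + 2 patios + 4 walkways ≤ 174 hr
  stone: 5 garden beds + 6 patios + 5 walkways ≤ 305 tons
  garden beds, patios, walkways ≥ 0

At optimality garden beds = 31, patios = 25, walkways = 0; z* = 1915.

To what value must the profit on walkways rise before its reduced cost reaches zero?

40

Both crew and stone are binding at x*.
The binding rows give the dual system: 4·y_crew + 5·y_stone = 40 and 2·y_crew + 6·y_stone = 27.
This yields shadow prices y_crew = 7.5, y_stone = 2.
walkways enters the basis when its profit ≥ yᵀa₃ = 7.5·4 + 2·5 = 40.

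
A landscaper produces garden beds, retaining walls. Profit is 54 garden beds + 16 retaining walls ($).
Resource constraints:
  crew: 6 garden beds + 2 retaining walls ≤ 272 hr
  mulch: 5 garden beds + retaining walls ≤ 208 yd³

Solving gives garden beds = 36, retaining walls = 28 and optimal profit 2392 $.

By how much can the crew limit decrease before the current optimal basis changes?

Binding constraints: crew, mulch. The basis is B = [[6,2],[5,1]] with det -4.
Per unit decrease in crew, x* moves by d = (0.25, -1.25).
The basis stays optimal until retaining walls reaches 0; allowable decrease = 22.4 hr.

22.4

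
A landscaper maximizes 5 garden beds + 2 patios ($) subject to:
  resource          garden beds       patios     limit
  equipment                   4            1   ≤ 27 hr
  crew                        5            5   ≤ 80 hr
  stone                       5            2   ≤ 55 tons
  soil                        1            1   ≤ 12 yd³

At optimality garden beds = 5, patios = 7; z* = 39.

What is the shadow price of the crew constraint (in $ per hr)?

Binding: equipment and soil. Non-binding: crew (20 unused), stone (16 unused).
By complementary slackness, y = 0 for the non-binding constraints.
Dual feasibility on the basic columns requires 4·y_equipment + 1·y_soil = 5, 1·y_equipment + 1·y_soil = 2.
This yields shadow prices y_equipment = 1, y_soil = 1.
Shadow price of crew = 0.

0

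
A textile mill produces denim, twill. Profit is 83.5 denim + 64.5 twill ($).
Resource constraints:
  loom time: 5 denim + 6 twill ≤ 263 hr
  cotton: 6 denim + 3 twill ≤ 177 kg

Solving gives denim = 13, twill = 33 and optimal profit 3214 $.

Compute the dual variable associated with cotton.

8.5

Both loom time and cotton are binding at x*.
From A_Bᵀ y = c: 5·y_loom time + 6·y_cotton = 83.5; 6·y_loom time + 3·y_cotton = 64.5.
→ y_loom time = 6.5 and y_cotton = 8.5.
Shadow price of cotton = 8.5.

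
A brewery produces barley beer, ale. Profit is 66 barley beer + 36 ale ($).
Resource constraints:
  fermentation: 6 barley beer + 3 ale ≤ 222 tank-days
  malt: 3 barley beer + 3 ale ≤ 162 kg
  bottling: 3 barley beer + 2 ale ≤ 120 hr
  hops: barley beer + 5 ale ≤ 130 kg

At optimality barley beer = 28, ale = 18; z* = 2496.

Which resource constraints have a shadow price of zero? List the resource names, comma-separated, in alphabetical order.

hops, malt

fermentation: 222/222 (binding)
malt: 138/162 (slack 24)
bottling: 120/120 (binding)
hops: 118/130 (slack 12)
By complementary slackness, a constraint with positive slack has shadow price 0 → hops, malt.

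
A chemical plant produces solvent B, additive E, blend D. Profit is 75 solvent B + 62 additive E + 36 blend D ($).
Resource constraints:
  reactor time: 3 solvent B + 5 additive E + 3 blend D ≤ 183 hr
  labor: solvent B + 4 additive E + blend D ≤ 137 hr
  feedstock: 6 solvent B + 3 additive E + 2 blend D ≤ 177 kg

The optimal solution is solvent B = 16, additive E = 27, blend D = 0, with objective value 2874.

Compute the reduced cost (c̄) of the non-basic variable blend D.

At the optimum: reactor time uses 183 of 183 (binding); labor uses 124 of 137 (slack = 13); feedstock uses 177 of 177 (binding).
By complementary slackness, y = 0 for the non-binding constraint.
The binding rows give the dual system: 3·y_reactor time + 6·y_feedstock = 75 and 5·y_reactor time + 3·y_feedstock = 62.
Solving: y_reactor time = 7, y_feedstock = 9.
Reduced cost of blend D: c₃ − yᵀa₃ = 36 − (7·3 + 9·2) = 36 − 39 = -3.

-3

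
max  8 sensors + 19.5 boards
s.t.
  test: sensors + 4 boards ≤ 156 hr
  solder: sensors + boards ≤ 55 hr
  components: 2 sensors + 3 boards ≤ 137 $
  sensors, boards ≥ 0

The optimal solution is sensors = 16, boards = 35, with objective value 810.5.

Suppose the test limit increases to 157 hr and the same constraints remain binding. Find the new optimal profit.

813.5

Check each constraint at x*: test 156/156 (tight); solder 51/55 (slack 4); components 137/137 (tight).
By complementary slackness, y = 0 for the non-binding constraint.
From A_Bᵀ y = c: 1·y_test + 2·y_components = 8; 4·y_test + 3·y_components = 19.5.
→ y_test = 3 and y_components = 2.5.
Δz = y_test·Δb = 3 × (1) = 3, so new z* = 810.5 + 3 = 813.5.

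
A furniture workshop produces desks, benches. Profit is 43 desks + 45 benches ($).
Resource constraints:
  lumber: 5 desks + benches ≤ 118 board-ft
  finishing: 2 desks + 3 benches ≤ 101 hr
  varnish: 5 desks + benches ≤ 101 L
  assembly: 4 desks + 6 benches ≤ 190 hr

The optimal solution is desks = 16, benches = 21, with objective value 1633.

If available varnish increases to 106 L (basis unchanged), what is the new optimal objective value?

Binding: varnish and assembly. Non-binding: lumber (17 unused), finishing (6 unused).
Since lumber, finishing are not tight, their duals are 0.
The binding rows give the dual system: 5·y_varnish + 4·y_assembly = 43 and 1·y_varnish + 6·y_assembly = 45.
Solving: y_varnish = 3, y_assembly = 7.
Δz = y_varnish·Δb = 3 × (5) = 15, so new z* = 1633 + 15 = 1648.

1648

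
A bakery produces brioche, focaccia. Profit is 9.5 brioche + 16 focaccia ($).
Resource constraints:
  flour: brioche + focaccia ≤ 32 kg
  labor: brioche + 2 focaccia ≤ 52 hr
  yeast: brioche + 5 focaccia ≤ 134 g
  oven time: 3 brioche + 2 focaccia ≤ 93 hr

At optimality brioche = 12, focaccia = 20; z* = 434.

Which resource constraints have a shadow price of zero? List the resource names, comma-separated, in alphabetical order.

oven time, yeast

flour: 32/32 (binding)
labor: 52/52 (binding)
yeast: 112/134 (slack 22)
oven time: 76/93 (slack 17)
By complementary slackness, a constraint with positive slack has shadow price 0 → oven time, yeast.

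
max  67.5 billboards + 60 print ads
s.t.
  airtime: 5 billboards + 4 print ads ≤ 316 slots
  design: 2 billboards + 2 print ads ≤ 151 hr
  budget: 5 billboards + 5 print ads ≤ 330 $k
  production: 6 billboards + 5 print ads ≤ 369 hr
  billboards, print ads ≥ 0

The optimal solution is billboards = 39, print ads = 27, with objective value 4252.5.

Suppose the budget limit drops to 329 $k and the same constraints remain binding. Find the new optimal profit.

At the optimum: airtime uses 303 of 316 (slack = 13); design uses 132 of 151 (slack = 19); budget uses 330 of 330 (binding); production uses 369 of 369 (binding).
By complementary slackness, y = 0 for the non-binding constraints.
Dual feasibility on the basic columns requires 5·y_budget + 6·y_production = 67.5, 5·y_budget + 5·y_production = 60.
→ y_budget = 4.5 and y_production = 7.5.
Δz = y_budget·Δb = 4.5 × (-1) = -4.5, so new z* = 4252.5 − 4.5 = 4248.

4248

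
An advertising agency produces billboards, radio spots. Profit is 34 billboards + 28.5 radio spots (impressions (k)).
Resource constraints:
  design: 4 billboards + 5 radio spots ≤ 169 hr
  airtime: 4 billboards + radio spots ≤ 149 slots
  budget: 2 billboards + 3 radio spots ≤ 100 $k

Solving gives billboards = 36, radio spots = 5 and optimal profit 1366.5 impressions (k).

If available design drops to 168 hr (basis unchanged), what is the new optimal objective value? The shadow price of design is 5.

1361.5

Δb = -1, so new z* = 1366.5 + (5)·(-1) = 1366.5 − 5 = 1361.5.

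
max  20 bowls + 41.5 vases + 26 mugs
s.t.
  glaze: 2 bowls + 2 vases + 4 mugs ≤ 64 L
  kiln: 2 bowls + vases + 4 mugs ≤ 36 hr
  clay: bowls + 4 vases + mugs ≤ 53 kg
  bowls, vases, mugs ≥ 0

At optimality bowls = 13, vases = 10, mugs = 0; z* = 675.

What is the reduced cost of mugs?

-5

At the optimum: glaze uses 46 of 64 (slack = 18); kiln uses 36 of 36 (binding); clay uses 53 of 53 (binding).
Since glaze is not tight, its dual is 0.
From A_Bᵀ y = c: 2·y_kiln + 1·y_clay = 20; 1·y_kiln + 4·y_clay = 41.5.
Solving: y_kiln = 5.5, y_clay = 9.
Reduced cost of mugs: c₃ − yᵀa₃ = 26 − (5.5·4 + 9·1) = 26 − 31 = -5.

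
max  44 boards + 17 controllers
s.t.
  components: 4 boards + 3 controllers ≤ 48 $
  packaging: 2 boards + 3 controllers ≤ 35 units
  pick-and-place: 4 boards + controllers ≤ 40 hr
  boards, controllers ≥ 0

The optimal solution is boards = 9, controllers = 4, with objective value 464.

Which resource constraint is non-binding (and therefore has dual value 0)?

components: 48/48 (binding)
packaging: 30/35 (slack 5)
pick-and-place: 40/40 (binding)
By complementary slackness, a constraint with positive slack has shadow price 0 → packaging.

packaging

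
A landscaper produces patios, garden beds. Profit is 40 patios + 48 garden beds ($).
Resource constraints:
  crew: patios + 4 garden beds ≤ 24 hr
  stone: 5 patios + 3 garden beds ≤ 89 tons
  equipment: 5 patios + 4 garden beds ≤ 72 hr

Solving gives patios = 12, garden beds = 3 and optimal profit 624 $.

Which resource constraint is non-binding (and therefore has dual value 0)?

crew: 24/24 (binding)
stone: 69/89 (slack 20)
equipment: 72/72 (binding)
By complementary slackness, a constraint with positive slack has shadow price 0 → stone.

stone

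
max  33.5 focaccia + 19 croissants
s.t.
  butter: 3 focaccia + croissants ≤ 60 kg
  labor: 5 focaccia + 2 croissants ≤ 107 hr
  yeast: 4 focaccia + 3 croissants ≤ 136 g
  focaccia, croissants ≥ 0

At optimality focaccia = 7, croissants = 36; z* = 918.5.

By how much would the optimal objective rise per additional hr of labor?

3.5

At the optimum: butter uses 57 of 60 (slack = 3); labor uses 107 of 107 (binding); yeast uses 136 of 136 (binding).
By complementary slackness, y = 0 for the non-binding constraint.
From A_Bᵀ y = c: 5·y_labor + 4·y_yeast = 33.5; 2·y_labor + 3·y_yeast = 19.
This yields shadow prices y_labor = 3.5, y_yeast = 4.
Shadow price of labor = 3.5.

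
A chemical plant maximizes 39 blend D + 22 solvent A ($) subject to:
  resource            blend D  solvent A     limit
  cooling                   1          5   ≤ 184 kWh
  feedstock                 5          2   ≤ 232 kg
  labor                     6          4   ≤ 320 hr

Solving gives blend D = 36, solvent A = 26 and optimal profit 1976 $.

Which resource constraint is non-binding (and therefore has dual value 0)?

cooling: 166/184 (slack 18)
feedstock: 232/232 (binding)
labor: 320/320 (binding)
By complementary slackness, a constraint with positive slack has shadow price 0 → cooling.

cooling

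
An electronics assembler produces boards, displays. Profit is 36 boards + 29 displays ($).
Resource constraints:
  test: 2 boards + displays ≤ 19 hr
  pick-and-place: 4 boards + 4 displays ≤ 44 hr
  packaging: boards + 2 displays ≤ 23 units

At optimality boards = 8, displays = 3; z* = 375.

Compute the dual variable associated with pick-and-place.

5.5

Binding: test and pick-and-place. Non-binding: packaging (9 unused).
Since packaging is not tight, its dual is 0.
Dual feasibility on the basic columns requires 2·y_test + 4·y_pick-and-place = 36, 1·y_test + 4·y_pick-and-place = 29.
→ y_test = 7 and y_pick-and-place = 5.5.
Shadow price of pick-and-place = 5.5.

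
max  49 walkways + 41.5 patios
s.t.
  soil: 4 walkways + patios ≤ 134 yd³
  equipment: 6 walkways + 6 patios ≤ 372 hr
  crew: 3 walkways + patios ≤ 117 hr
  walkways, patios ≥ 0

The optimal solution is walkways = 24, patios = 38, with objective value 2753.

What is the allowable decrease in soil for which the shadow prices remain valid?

Binding constraints: soil, equipment. The basis is B = [[4,1],[6,6]] with det 18.
Per unit decrease in soil, x* moves by d = (-0.3333, 0.3333).
The basis stays optimal until walkways reaches 0; allowable decrease = 72 yd³.

72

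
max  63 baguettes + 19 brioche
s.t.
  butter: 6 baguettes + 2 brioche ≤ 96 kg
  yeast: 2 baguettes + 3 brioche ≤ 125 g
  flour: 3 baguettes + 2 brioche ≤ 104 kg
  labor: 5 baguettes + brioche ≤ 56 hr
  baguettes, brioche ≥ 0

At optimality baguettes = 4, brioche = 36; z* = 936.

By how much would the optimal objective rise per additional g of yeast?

0

Binding: butter and labor. Non-binding: yeast (9 unused), flour (20 unused).
By complementary slackness, y = 0 for the non-binding constraints.
The binding rows give the dual system: 6·y_butter + 5·y_labor = 63 and 2·y_butter + 1·y_labor = 19.
This yields shadow prices y_butter = 8, y_labor = 3.
Shadow price of yeast = 0.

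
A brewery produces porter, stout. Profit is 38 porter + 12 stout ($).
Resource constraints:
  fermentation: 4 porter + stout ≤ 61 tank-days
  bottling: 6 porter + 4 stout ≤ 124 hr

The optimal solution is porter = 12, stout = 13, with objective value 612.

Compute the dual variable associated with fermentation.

8

Both fermentation and bottling are binding at x*.
From A_Bᵀ y = c: 4·y_fermentation + 6·y_bottling = 38; 1·y_fermentation + 4·y_bottling = 12.
→ y_fermentation = 8 and y_bottling = 1.
Shadow price of fermentation = 8.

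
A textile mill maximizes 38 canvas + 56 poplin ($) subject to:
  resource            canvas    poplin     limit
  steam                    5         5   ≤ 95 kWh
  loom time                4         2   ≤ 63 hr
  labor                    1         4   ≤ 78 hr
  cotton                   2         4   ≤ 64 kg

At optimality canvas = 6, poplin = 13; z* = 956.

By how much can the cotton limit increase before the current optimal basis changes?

12

Binding constraints: steam, cotton. The basis is B = [[5,5],[2,4]] with det 10.
Per unit increase in cotton, x* moves by d = (-0.5, 0.5).
The basis stays optimal until canvas reaches 0; allowable increase = 12 kg.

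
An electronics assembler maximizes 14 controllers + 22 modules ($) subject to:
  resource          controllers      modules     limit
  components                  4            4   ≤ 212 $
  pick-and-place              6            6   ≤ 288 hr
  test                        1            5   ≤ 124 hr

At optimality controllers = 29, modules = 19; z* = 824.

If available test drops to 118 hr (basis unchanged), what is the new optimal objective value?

At the optimum: components uses 192 of 212 (slack = 20); pick-and-place uses 288 of 288 (binding); test uses 124 of 124 (binding).
Slack constraints have shadow price 0 (complementary slackness).
The binding rows give the dual system: 6·y_pick-and-place + 1·y_test = 14 and 6·y_pick-and-place + 5·y_test = 22.
→ y_pick-and-place = 2 and y_test = 2.
Δz = y_test·Δb = 2 × (-6) = -12, so new z* = 824 − 12 = 812.

812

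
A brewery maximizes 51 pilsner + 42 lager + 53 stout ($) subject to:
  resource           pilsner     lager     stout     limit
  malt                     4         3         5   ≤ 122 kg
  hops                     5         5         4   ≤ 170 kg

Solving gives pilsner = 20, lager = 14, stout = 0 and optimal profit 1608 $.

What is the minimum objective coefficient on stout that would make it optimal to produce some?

57

Both malt and hops are binding at x*.
The binding rows give the dual system: 4·y_malt + 5·y_hops = 51 and 3·y_malt + 5·y_hops = 42.
This yields shadow prices y_malt = 9, y_hops = 3.
stout enters the basis when its profit ≥ yᵀa₃ = 9·5 + 3·4 = 57.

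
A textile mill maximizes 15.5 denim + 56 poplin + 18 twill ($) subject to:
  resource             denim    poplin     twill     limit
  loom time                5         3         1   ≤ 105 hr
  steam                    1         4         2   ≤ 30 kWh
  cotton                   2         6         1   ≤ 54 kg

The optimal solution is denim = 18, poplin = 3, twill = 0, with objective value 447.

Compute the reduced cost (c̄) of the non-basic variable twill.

At the optimum: loom time uses 99 of 105 (slack = 6); steam uses 30 of 30 (binding); cotton uses 54 of 54 (binding).
By complementary slackness, y = 0 for the non-binding constraint.
Dual feasibility on the basic columns requires 1·y_steam + 2·y_cotton = 15.5, 4·y_steam + 6·y_cotton = 56.
This yields shadow prices y_steam = 9.5, y_cotton = 3.
Reduced cost of twill: c₃ − yᵀa₃ = 18 − (9.5·2 + 3·1) = 18 − 22 = -4.

-4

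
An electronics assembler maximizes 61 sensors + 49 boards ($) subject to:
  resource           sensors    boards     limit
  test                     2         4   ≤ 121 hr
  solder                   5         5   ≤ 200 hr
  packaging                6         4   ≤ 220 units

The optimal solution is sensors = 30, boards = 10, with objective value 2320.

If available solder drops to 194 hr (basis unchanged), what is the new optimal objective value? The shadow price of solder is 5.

2290

Δb = -6, so new z* = 2320 + (5)·(-6) = 2320 − 30 = 2290.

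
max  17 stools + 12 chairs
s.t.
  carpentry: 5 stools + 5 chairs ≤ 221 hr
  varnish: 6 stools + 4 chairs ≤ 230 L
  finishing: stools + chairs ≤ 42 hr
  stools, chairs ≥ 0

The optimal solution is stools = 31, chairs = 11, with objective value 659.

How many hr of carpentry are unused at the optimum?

carpentry used = 5·31 + 5·11 = 210; slack = 221 − 210 = 11.

11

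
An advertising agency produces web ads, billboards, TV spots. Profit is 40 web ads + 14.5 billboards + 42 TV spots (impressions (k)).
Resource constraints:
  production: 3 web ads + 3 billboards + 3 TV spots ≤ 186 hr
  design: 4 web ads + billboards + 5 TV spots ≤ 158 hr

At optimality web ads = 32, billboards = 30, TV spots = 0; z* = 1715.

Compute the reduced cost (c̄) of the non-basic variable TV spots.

-6.5

Check each constraint at x*: production 186/186 (tight); design 158/158 (tight).
From A_Bᵀ y = c: 3·y_production + 4·y_design = 40; 3·y_production + 1·y_design = 14.5.
This yields shadow prices y_production = 2, y_design = 8.5.
Reduced cost of TV spots: c₃ − yᵀa₃ = 42 − (2·3 + 8.5·5) = 42 − 48.5 = -6.5.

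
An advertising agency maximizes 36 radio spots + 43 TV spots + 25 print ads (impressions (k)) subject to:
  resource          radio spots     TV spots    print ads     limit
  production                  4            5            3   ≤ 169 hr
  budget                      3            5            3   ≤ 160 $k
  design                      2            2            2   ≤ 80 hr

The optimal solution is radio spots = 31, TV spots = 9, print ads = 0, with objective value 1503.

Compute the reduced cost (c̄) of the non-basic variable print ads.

Check each constraint at x*: production 169/169 (tight); budget 138/160 (slack 22); design 80/80 (tight).
Slack constraints have shadow price 0 (complementary slackness).
From A_Bᵀ y = c: 4·y_production + 2·y_design = 36; 5·y_production + 2·y_design = 43.
→ y_production = 7 and y_design = 4.
Reduced cost of print ads: c₃ − yᵀa₃ = 25 − (7·3 + 4·2) = 25 − 29 = -4.

-4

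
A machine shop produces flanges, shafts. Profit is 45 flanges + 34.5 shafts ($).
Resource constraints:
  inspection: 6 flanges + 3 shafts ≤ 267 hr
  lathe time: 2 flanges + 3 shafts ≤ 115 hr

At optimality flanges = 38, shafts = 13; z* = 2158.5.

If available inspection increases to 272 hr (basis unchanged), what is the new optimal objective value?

2186

At the optimum: inspection uses 267 of 267 (binding); lathe time uses 115 of 115 (binding).
The binding rows give the dual system: 6·y_inspection + 2·y_lathe time = 45 and 3·y_inspection + 3·y_lathe time = 34.5.
This yields shadow prices y_inspection = 5.5, y_lathe time = 6.
Δz = y_inspection·Δb = 5.5 × (5) = 27.5, so new z* = 2158.5 + 27.5 = 2186.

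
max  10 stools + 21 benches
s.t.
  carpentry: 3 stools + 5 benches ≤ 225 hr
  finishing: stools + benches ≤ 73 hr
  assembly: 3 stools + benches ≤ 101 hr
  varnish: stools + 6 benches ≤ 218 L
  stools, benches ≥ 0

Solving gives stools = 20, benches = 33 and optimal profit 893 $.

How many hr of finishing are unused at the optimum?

20

finishing used = 1·20 + 1·33 = 53; slack = 73 − 53 = 20.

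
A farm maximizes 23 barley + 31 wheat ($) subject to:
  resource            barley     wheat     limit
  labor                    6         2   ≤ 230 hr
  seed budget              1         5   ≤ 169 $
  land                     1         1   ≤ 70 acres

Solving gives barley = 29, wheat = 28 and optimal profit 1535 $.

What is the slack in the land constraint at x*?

13

land used = 1·29 + 1·28 = 57; slack = 70 − 57 = 13.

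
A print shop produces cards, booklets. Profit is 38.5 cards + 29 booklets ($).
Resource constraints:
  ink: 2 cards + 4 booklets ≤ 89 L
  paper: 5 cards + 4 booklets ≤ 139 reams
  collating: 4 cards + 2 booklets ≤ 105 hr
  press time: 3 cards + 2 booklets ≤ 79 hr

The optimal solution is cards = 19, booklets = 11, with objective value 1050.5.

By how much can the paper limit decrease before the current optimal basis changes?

7

Binding constraints: paper, press time. The basis is B = [[5,4],[3,2]] with det -2.
Per unit decrease in paper, x* moves by d = (1, -1.5).
The basis stays optimal until collating becomes binding; allowable decrease = 7 reams.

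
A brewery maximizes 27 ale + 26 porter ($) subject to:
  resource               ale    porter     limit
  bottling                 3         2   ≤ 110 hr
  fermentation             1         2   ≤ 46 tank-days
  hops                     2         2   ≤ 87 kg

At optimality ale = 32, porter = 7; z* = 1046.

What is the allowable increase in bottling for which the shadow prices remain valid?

18

Binding constraints: bottling, fermentation. The basis is B = [[3,2],[1,2]] with det 4.
Per unit increase in bottling, x* moves by d = (0.5, -0.25).
The basis stays optimal until hops becomes binding; allowable increase = 18 hr.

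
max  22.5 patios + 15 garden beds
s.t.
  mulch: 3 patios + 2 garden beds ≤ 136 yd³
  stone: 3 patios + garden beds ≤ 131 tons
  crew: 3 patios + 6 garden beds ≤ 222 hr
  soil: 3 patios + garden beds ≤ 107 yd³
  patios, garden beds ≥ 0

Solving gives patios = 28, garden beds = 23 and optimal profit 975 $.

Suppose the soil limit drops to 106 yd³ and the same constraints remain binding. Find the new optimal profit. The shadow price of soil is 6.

969

Δb = -1, so new z* = 975 + (6)·(-1) = 975 − 6 = 969.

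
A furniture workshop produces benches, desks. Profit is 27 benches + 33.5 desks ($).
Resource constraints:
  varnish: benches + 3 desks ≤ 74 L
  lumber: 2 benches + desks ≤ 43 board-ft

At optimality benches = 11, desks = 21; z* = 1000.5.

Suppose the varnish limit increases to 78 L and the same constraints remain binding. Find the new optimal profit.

1032.5

At the optimum: varnish uses 74 of 74 (binding); lumber uses 43 of 43 (binding).
Dual feasibility on the basic columns requires 1·y_varnish + 2·y_lumber = 27, 3·y_varnish + 1·y_lumber = 33.5.
Solving: y_varnish = 8, y_lumber = 9.5.
Δz = y_varnish·Δb = 8 × (4) = 32, so new z* = 1000.5 + 32 = 1032.5.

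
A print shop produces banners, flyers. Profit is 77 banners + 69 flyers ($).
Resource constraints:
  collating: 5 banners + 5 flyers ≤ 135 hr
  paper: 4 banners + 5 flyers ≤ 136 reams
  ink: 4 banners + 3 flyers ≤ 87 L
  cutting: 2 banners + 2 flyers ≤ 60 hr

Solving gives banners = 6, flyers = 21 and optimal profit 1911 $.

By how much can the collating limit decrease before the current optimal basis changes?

Binding constraints: collating, ink. The basis is B = [[5,5],[4,3]] with det -5.
Per unit decrease in collating, x* moves by d = (0.6, -0.8).
The basis stays optimal until flyers reaches 0; allowable decrease = 26.25 hr.

26.25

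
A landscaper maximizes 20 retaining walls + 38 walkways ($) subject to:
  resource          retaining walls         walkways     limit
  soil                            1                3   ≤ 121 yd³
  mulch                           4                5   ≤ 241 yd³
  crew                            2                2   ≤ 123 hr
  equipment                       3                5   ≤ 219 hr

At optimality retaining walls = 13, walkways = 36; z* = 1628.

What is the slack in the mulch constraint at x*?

mulch used = 4·13 + 5·36 = 232; slack = 241 − 232 = 9.

9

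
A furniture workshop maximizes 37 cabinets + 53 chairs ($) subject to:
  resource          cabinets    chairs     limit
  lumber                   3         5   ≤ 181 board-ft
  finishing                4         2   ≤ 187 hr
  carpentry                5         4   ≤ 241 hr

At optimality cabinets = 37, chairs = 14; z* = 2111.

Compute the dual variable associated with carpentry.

Check each constraint at x*: lumber 181/181 (tight); finishing 176/187 (slack 11); carpentry 241/241 (tight).
Slack constraints have shadow price 0 (complementary slackness).
From A_Bᵀ y = c: 3·y_lumber + 5·y_carpentry = 37; 5·y_lumber + 4·y_carpentry = 53.
Solving: y_lumber = 9, y_carpentry = 2.
Shadow price of carpentry = 2.

2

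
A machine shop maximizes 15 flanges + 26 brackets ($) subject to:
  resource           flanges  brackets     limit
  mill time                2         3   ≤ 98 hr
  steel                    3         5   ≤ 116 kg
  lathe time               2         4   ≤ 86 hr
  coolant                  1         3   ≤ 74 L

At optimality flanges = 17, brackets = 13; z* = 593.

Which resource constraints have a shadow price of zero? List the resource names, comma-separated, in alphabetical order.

mill time: 73/98 (slack 25)
steel: 116/116 (binding)
lathe time: 86/86 (binding)
coolant: 56/74 (slack 18)
By complementary slackness, a constraint with positive slack has shadow price 0 → coolant, mill time.

coolant, mill time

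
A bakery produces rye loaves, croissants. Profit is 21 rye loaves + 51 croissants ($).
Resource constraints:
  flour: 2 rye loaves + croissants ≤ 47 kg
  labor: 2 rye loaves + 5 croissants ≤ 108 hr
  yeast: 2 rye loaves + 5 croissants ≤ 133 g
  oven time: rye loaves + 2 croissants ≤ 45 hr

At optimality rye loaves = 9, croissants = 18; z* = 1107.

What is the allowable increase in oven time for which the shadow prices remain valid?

Binding constraints: labor, oven time. The basis is B = [[2,5],[1,2]] with det -1.
Per unit increase in oven time, x* moves by d = (5, -2).
The basis stays optimal until flour becomes binding; allowable increase = 1.375 hr.

1.375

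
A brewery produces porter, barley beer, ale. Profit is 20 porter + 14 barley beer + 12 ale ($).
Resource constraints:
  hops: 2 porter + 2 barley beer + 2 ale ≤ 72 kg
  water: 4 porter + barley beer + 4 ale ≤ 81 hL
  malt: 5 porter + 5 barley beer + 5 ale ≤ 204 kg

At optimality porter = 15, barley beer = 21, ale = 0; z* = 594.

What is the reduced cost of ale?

-8

Check each constraint at x*: hops 72/72 (tight); water 81/81 (tight); malt 180/204 (slack 24).
Since malt is not tight, its dual is 0.
From A_Bᵀ y = c: 2·y_hops + 4·y_water = 20; 2·y_hops + 1·y_water = 14.
→ y_hops = 6 and y_water = 2.
Reduced cost of ale: c₃ − yᵀa₃ = 12 − (6·2 + 2·4) = 12 − 20 = -8.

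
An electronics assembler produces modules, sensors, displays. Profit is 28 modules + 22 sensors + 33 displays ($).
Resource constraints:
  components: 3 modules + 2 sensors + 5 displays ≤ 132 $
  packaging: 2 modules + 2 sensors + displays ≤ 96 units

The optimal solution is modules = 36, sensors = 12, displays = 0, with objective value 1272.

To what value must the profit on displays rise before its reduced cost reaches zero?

Check each constraint at x*: components 132/132 (tight); packaging 96/96 (tight).
Dual feasibility on the basic columns requires 3·y_components + 2·y_packaging = 28, 2·y_components + 2·y_packaging = 22.
→ y_components = 6 and y_packaging = 5.
displays enters the basis when its profit ≥ yᵀa₃ = 6·5 + 5·1 = 35.

35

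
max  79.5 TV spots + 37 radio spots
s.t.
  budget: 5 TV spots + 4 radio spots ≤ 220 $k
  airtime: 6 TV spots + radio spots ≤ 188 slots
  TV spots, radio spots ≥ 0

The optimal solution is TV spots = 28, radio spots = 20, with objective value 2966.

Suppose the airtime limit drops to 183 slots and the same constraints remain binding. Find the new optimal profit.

2931

Check each constraint at x*: budget 220/220 (tight); airtime 188/188 (tight).
The binding rows give the dual system: 5·y_budget + 6·y_airtime = 79.5 and 4·y_budget + 1·y_airtime = 37.
Solving: y_budget = 7.5, y_airtime = 7.
Δz = y_airtime·Δb = 7 × (-5) = -35, so new z* = 2966 − 35 = 2931.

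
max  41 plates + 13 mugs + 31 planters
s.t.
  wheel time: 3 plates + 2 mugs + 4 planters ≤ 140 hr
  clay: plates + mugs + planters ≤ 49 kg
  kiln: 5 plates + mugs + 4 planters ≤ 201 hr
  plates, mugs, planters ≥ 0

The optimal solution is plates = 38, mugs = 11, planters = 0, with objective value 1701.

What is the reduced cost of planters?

-3

At the optimum: wheel time uses 136 of 140 (slack = 4); clay uses 49 of 49 (binding); kiln uses 201 of 201 (binding).
Since wheel time is not tight, its dual is 0.
The binding rows give the dual system: 1·y_clay + 5·y_kiln = 41 and 1·y_clay + 1·y_kiln = 13.
→ y_clay = 6 and y_kiln = 7.
Reduced cost of planters: c₃ − yᵀa₃ = 31 − (6·1 + 7·4) = 31 − 34 = -3.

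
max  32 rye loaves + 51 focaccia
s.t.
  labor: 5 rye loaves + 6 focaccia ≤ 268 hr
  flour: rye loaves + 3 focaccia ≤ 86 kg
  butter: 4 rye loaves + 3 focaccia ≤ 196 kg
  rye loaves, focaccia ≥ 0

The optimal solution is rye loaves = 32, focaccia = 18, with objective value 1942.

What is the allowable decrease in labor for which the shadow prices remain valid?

96

Binding constraints: labor, flour. The basis is B = [[5,6],[1,3]] with det 9.
Per unit decrease in labor, x* moves by d = (-0.3333, 0.1111).
The basis stays optimal until rye loaves reaches 0; allowable decrease = 96 hr.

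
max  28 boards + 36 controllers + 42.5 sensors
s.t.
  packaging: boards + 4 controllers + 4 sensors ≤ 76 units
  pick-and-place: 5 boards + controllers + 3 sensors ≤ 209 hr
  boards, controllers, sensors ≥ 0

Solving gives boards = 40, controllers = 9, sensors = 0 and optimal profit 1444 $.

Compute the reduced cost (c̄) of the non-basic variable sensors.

-1.5

Check each constraint at x*: packaging 76/76 (tight); pick-and-place 209/209 (tight).
Dual feasibility on the basic columns requires 1·y_packaging + 5·y_pick-and-place = 28, 4·y_packaging + 1·y_pick-and-place = 36.
This yields shadow prices y_packaging = 8, y_pick-and-place = 4.
Reduced cost of sensors: c₃ − yᵀa₃ = 42.5 − (8·4 + 4·3) = 42.5 − 44 = -1.5.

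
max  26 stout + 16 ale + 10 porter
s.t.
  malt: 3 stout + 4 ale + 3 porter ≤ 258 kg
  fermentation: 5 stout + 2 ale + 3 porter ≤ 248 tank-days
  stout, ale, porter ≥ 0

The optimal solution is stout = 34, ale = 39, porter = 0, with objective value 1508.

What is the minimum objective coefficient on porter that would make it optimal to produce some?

At the optimum: malt uses 258 of 258 (binding); fermentation uses 248 of 248 (binding).
The binding rows give the dual system: 3·y_malt + 5·y_fermentation = 26 and 4·y_malt + 2·y_fermentation = 16.
→ y_malt = 2 and y_fermentation = 4.
porter enters the basis when its profit ≥ yᵀa₃ = 2·3 + 4·3 = 18.

18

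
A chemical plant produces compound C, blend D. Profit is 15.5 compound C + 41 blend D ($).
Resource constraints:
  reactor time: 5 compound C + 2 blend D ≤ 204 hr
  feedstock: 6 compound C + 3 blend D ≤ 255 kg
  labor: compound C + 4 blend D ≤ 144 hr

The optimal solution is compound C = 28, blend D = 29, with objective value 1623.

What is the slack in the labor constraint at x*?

labor used = 1·28 + 4·29 = 144; slack = 144 − 144 = 0.

0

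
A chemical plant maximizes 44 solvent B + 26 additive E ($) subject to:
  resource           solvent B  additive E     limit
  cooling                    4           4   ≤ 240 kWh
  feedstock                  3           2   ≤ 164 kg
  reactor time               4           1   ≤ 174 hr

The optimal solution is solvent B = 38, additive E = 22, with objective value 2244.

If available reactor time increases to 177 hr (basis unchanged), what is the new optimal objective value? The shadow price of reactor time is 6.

Δb = 3, so new z* = 2244 + (6)·(3) = 2244 + 18 = 2262.

2262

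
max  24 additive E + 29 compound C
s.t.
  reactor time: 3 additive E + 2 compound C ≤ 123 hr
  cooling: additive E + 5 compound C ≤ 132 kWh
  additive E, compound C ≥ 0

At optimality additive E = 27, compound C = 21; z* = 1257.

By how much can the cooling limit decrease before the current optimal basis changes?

Binding constraints: reactor time, cooling. The basis is B = [[3,2],[1,5]] with det 13.
Per unit decrease in cooling, x* moves by d = (0.1538, -0.2308).
The basis stays optimal until compound C reaches 0; allowable decrease = 91 kWh.

91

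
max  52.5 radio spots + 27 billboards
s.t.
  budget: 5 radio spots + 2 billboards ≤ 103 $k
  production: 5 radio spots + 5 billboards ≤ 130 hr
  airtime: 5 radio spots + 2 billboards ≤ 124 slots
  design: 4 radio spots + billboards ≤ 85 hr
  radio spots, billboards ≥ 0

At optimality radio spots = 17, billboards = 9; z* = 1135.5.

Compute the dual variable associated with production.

Check each constraint at x*: budget 103/103 (tight); production 130/130 (tight); airtime 103/124 (slack 21); design 77/85 (slack 8).
Since airtime, design are not tight, their duals are 0.
The binding rows give the dual system: 5·y_budget + 5·y_production = 52.5 and 2·y_budget + 5·y_production = 27.
This yields shadow prices y_budget = 8.5, y_production = 2.
Shadow price of production = 2.

2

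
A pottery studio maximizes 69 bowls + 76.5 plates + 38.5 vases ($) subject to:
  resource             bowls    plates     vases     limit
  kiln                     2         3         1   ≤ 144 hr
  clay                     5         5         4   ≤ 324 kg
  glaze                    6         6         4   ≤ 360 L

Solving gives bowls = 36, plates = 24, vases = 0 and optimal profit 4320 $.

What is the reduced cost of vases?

-5

Check each constraint at x*: kiln 144/144 (tight); clay 300/324 (slack 24); glaze 360/360 (tight).
Slack constraints have shadow price 0 (complementary slackness).
Dual feasibility on the basic columns requires 2·y_kiln + 6·y_glaze = 69, 3·y_kiln + 6·y_glaze = 76.5.
→ y_kiln = 7.5 and y_glaze = 9.
Reduced cost of vases: c₃ − yᵀa₃ = 38.5 − (7.5·1 + 9·4) = 38.5 − 43.5 = -5.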